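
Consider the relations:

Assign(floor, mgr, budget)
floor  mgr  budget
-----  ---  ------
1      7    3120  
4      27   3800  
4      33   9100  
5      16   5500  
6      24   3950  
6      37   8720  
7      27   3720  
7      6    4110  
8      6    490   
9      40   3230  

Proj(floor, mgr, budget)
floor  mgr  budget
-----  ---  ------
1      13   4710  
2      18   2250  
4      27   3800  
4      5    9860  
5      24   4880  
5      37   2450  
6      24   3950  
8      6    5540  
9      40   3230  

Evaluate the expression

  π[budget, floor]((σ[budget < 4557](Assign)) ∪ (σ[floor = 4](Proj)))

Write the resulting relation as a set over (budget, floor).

Apply σ_{budget < 4557}; surviving tuples: {(1, 7, 3120), (4, 27, 3800), (6, 24, 3950), (7, 27, 3720), (7, 6, 4110), (8, 6, 490), (9, 40, 3230)}
Apply σ_{floor = 4}; surviving tuples: {(4, 27, 3800), (4, 5, 9860)}
Set union of the two operands is {(1, 7, 3120), (4, 27, 3800), (4, 5, 9860), (6, 24, 3950), (7, 27, 3720), (7, 6, 4110), (8, 6, 490), (9, 40, 3230)}.
Keep only column(s) budget, floor: {(3120, 1), (3230, 9), (3720, 7), (3800, 4), (3950, 6), (4110, 7), (490, 8), (9860, 4)}

{(3120, 1), (3230, 9), (3720, 7), (3800, 4), (3950, 6), (4110, 7), (490, 8), (9860, 4)}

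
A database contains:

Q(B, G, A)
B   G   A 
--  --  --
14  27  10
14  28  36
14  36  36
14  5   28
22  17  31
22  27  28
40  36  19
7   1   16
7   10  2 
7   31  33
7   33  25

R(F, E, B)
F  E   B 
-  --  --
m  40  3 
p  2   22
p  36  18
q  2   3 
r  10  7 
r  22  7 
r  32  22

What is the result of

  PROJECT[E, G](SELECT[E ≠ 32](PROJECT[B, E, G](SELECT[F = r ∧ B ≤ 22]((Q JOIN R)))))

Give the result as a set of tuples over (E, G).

{(10, 1), (10, 10), (10, 31), (10, 33), (22, 1), (22, 10), (22, 31), (22, 33)}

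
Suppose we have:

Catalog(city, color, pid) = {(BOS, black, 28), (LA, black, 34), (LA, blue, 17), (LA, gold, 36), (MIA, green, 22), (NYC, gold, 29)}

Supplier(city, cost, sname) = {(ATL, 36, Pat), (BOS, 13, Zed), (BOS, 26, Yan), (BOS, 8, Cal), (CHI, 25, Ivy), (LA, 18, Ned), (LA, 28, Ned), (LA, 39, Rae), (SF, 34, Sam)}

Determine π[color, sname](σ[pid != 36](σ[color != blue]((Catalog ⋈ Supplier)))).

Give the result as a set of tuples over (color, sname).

{(black, Cal), (black, Ned), (black, Rae), (black, Yan), (black, Zed)}

Natural join on city: {(BOS, black, 28, 13, Zed), (BOS, black, 28, 26, Yan), (BOS, black, 28, 8, Cal), (LA, black, 34, 18, Ned), (LA, black, 34, 28, Ned), (LA, black, 34, 39, Rae), (LA, blue, 17, 18, Ned), (LA, blue, 17, 28, Ned), (LA, blue, 17, 39, Rae), (LA, gold, 36, 18, Ned), (LA, gold, 36, 28, Ned), (LA, gold, 36, 39, Rae)}
Filtering on color != blue leaves {(BOS, black, 28, 13, Zed), (BOS, black, 28, 26, Yan), (BOS, black, 28, 8, Cal), (LA, black, 34, 18, Ned), (LA, black, 34, 28, Ned), (LA, black, 34, 39, Rae), (LA, gold, 36, 18, Ned), (LA, gold, 36, 28, Ned), (LA, gold, 36, 39, Rae)}.
Filtering on pid != 36 leaves {(BOS, black, 28, 13, Zed), (BOS, black, 28, 26, Yan), (BOS, black, 28, 8, Cal), (LA, black, 34, 18, Ned), (LA, black, 34, 28, Ned), (LA, black, 34, 39, Rae)}.
π_{color, sname} gives {(black, Cal), (black, Ned), (black, Rae), (black, Yan), (black, Zed)} (1 duplicate(s) eliminated).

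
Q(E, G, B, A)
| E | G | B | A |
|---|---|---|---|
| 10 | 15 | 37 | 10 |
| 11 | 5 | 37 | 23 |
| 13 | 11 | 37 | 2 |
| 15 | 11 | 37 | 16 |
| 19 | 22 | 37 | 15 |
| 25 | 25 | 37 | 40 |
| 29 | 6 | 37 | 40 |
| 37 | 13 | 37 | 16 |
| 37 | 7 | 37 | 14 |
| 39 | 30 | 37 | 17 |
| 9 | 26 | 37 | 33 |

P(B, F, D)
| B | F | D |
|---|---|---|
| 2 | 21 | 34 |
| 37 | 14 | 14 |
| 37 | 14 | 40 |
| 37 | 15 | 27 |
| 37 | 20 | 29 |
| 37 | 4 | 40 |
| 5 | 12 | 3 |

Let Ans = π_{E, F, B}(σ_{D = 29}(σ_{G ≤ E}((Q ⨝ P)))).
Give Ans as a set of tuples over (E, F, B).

{(11, 20, 37), (13, 20, 37), (15, 20, 37), (25, 20, 37), (29, 20, 37), (37, 20, 37), (39, 20, 37)}

Natural join on B: {(10, 15, 37, 10, 14, 14), (10, 15, 37, 10, 14, 40), (10, 15, 37, 10, 15, 27), (10, 15, 37, 10, 20, 29), (10, 15, 37, 10, 4, 40), (11, 5, 37, 23, 14, 14), (11, 5, 37, 23, 14, 40), (11, 5, 37, 23, 15, 27), (11, 5, 37, 23, 20, 29), (11, 5, 37, 23, 4, 40), (13, 11, 37, 2, 14, 14), (13, 11, 37, 2, 14, 40), (13, 11, 37, 2, 15, 27), (13, 11, 37, 2, 20, 29), (13, 11, 37, 2, 4, 40), (15, 11, 37, 16, 14, 14), (15, 11, 37, 16, 14, 40), (15, 11, 37, 16, 15, 27), (15, 11, 37, 16, 20, 29), (15, 11, 37, 16, 4, 40), (19, 22, 37, 15, 14, 14), (19, 22, 37, 15, 14, 40), (19, 22, 37, 15, 15, 27), (19, 22, 37, 15, 20, 29), (19, 22, 37, 15, 4, 40), (25, 25, 37, 40, 14, 14), (25, 25, 37, 40, 14, 40), (25, 25, 37, 40, 15, 27), (25, 25, 37, 40, 20, 29), (25, 25, 37, 40, 4, 40), (29, 6, 37, 40, 14, 14), (29, 6, 37, 40, 14, 40), (29, 6, 37, 40, 15, 27), (29, 6, 37, 40, 20, 29), (29, 6, 37, 40, 4, 40), (37, 13, 37, 16, 14, 14), (37, 13, 37, 16, 14, 40), (37, 13, 37, 16, 15, 27), (37, 13, 37, 16, 20, 29), (37, 13, 37, 16, 4, 40), (37, 7, 37, 14, 14, 14), (37, 7, 37, 14, 14, 40), (37, 7, 37, 14, 15, 27), (37, 7, 37, 14, 20, 29), (37, 7, 37, 14, 4, 40), (39, 30, 37, 17, 14, 14), (39, 30, 37, 17, 14, 40), (39, 30, 37, 17, 15, 27), (39, 30, 37, 17, 20, 29), (39, 30, 37, 17, 4, 40), (9, 26, 37, 33, 14, 14), (9, 26, 37, 33, 14, 40), (9, 26, 37, 33, 15, 27), (9, 26, 37, 33, 20, 29), (9, 26, 37, 33, 4, 40)}
Filtering on G ≤ E leaves {(11, 5, 37, 23, 14, 14), (11, 5, 37, 23, 14, 40), (11, 5, 37, 23, 15, 27), (11, 5, 37, 23, 20, 29), (11, 5, 37, 23, 4, 40), (13, 11, 37, 2, 14, 14), (13, 11, 37, 2, 14, 40), (13, 11, 37, 2, 15, 27), (13, 11, 37, 2, 20, 29), (13, 11, 37, 2, 4, 40), (15, 11, 37, 16, 14, 14), (15, 11, 37, 16, 14, 40), (15, 11, 37, 16, 15, 27), (15, 11, 37, 16, 20, 29), (15, 11, 37, 16, 4, 40), (25, 25, 37, 40, 14, 14), (25, 25, 37, 40, 14, 40), (25, 25, 37, 40, 15, 27), (25, 25, 37, 40, 20, 29), (25, 25, 37, 40, 4, 40), (29, 6, 37, 40, 14, 14), (29, 6, 37, 40, 14, 40), (29, 6, 37, 40, 15, 27), (29, 6, 37, 40, 20, 29), (29, 6, 37, 40, 4, 40), (37, 13, 37, 16, 14, 14), (37, 13, 37, 16, 14, 40), (37, 13, 37, 16, 15, 27), (37, 13, 37, 16, 20, 29), (37, 13, 37, 16, 4, 40), (37, 7, 37, 14, 14, 14), (37, 7, 37, 14, 14, 40), (37, 7, 37, 14, 15, 27), (37, 7, 37, 14, 20, 29), (37, 7, 37, 14, 4, 40), (39, 30, 37, 17, 14, 14), (39, 30, 37, 17, 14, 40), (39, 30, 37, 17, 15, 27), (39, 30, 37, 17, 20, 29), (39, 30, 37, 17, 4, 40)}.
Filtering on D = 29 leaves {(11, 5, 37, 23, 20, 29), (13, 11, 37, 2, 20, 29), (15, 11, 37, 16, 20, 29), (25, 25, 37, 40, 20, 29), (29, 6, 37, 40, 20, 29), (37, 13, 37, 16, 20, 29), (37, 7, 37, 14, 20, 29), (39, 30, 37, 17, 20, 29)}.
π_{E, F, B} gives {(11, 20, 37), (13, 20, 37), (15, 20, 37), (25, 20, 37), (29, 20, 37), (37, 20, 37), (39, 20, 37)} (1 duplicate(s) eliminated).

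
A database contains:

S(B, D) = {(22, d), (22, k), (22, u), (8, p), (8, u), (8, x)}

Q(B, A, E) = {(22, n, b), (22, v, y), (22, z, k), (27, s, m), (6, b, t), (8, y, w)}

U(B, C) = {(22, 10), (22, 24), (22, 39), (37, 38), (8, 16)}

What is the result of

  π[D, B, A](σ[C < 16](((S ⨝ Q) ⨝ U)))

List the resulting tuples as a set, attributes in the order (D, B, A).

Joining S and Q on B yields {(22, d, n, b), (22, d, v, y), (22, d, z, k), (22, k, n, b), (22, k, v, y), (22, k, z, k), (22, u, n, b), (22, u, v, y), (22, u, z, k), (8, p, y, w), (8, u, y, w), (8, x, y, w)}.
Joining (S ⨝ Q) and U on B yields {(22, d, n, b, 10), (22, d, n, b, 24), (22, d, n, b, 39), (22, d, v, y, 10), (22, d, v, y, 24), (22, d, v, y, 39), (22, d, z, k, 10), (22, d, z, k, 24), (22, d, z, k, 39), (22, k, n, b, 10), (22, k, n, b, 24), (22, k, n, b, 39), (22, k, v, y, 10), (22, k, v, y, 24), (22, k, v, y, 39), (22, k, z, k, 10), (22, k, z, k, 24), (22, k, z, k, 39), (22, u, n, b, 10), (22, u, n, b, 24), (22, u, n, b, 39), (22, u, v, y, 10), (22, u, v, y, 24), (22, u, v, y, 39), (22, u, z, k, 10), (22, u, z, k, 24), (22, u, z, k, 39), (8, p, y, w, 16), (8, u, y, w, 16), (8, x, y, w, 16)}.
Filtering on C < 16 leaves {(22, d, n, b, 10), (22, d, v, y, 10), (22, d, z, k, 10), (22, k, n, b, 10), (22, k, v, y, 10), (22, k, z, k, 10), (22, u, n, b, 10), (22, u, v, y, 10), (22, u, z, k, 10)}.
Projecting to D, B, A: {(d, 22, n), (d, 22, v), (d, 22, z), (k, 22, n), (k, 22, v), (k, 22, z), (u, 22, n), (u, 22, v), (u, 22, z)}

{(d, 22, n), (d, 22, v), (d, 22, z), (k, 22, n), (k, 22, v), (k, 22, z), (u, 22, n), (u, 22, v), (u, 22, z)}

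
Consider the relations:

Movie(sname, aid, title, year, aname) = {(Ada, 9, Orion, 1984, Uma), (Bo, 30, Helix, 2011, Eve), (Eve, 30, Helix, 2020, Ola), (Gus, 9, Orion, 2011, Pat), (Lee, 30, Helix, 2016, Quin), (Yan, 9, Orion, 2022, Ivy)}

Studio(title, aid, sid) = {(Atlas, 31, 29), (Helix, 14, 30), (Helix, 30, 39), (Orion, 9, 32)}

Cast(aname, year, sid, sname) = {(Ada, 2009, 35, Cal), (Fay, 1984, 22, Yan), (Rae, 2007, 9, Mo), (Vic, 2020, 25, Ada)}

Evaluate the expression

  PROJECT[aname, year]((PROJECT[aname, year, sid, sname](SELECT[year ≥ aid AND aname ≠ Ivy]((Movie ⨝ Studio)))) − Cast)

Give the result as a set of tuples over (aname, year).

Movie ⋈ Studio (natural join on aid, title): {(Ada, 9, Orion, 1984, Uma, 32), (Bo, 30, Helix, 2011, Eve, 39), (Eve, 30, Helix, 2020, Ola, 39), (Gus, 9, Orion, 2011, Pat, 32), (Lee, 30, Helix, 2016, Quin, 39), (Yan, 9, Orion, 2022, Ivy, 32)}
Filtering on year ≥ aid AND aname ≠ Ivy leaves {(Ada, 9, Orion, 1984, Uma, 32), (Bo, 30, Helix, 2011, Eve, 39), (Eve, 30, Helix, 2020, Ola, 39), (Gus, 9, Orion, 2011, Pat, 32), (Lee, 30, Helix, 2016, Quin, 39)}.
Keep only column(s) aname, year, sid, sname: {(Eve, 2011, 39, Bo), (Ola, 2020, 39, Eve), (Pat, 2011, 32, Gus), (Quin, 2016, 39, Lee), (Uma, 1984, 32, Ada)}
Set difference of the two operands is {(Eve, 2011, 39, Bo), (Ola, 2020, 39, Eve), (Pat, 2011, 32, Gus), (Quin, 2016, 39, Lee), (Uma, 1984, 32, Ada)}.
Keep only column(s) aname, year: {(Eve, 2011), (Ola, 2020), (Pat, 2011), (Quin, 2016), (Uma, 1984)}

{(Eve, 2011), (Ola, 2020), (Pat, 2011), (Quin, 2016), (Uma, 1984)}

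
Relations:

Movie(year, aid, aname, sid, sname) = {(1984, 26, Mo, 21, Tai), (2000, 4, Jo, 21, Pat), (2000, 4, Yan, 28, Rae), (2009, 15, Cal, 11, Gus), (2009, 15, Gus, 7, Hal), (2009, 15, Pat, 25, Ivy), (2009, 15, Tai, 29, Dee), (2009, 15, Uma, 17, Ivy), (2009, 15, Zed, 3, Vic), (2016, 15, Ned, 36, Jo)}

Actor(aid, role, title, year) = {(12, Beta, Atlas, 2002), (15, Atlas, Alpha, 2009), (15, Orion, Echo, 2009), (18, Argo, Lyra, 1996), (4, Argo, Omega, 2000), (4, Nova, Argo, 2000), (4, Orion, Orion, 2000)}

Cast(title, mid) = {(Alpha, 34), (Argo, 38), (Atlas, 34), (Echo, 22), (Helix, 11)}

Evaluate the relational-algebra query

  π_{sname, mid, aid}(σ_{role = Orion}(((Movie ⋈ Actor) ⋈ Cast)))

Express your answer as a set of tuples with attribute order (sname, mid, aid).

Movie ⋈ Actor (natural join on year, aid): {(2000, 4, Jo, 21, Pat, Argo, Omega), (2000, 4, Jo, 21, Pat, Nova, Argo), (2000, 4, Jo, 21, Pat, Orion, Orion), (2000, 4, Yan, 28, Rae, Argo, Omega), (2000, 4, Yan, 28, Rae, Nova, Argo), (2000, 4, Yan, 28, Rae, Orion, Orion), (2009, 15, Cal, 11, Gus, Atlas, Alpha), (2009, 15, Cal, 11, Gus, Orion, Echo), (2009, 15, Gus, 7, Hal, Atlas, Alpha), (2009, 15, Gus, 7, Hal, Orion, Echo), (2009, 15, Pat, 25, Ivy, Atlas, Alpha), (2009, 15, Pat, 25, Ivy, Orion, Echo), (2009, 15, Tai, 29, Dee, Atlas, Alpha), (2009, 15, Tai, 29, Dee, Orion, Echo), (2009, 15, Uma, 17, Ivy, Atlas, Alpha), (2009, 15, Uma, 17, Ivy, Orion, Echo), (2009, 15, Zed, 3, Vic, Atlas, Alpha), (2009, 15, Zed, 3, Vic, Orion, Echo)}
(Movie ⋈ Actor) ⋈ Cast (natural join on title): {(2000, 4, Jo, 21, Pat, Nova, Argo, 38), (2000, 4, Yan, 28, Rae, Nova, Argo, 38), (2009, 15, Cal, 11, Gus, Atlas, Alpha, 34), (2009, 15, Cal, 11, Gus, Orion, Echo, 22), (2009, 15, Gus, 7, Hal, Atlas, Alpha, 34), (2009, 15, Gus, 7, Hal, Orion, Echo, 22), (2009, 15, Pat, 25, Ivy, Atlas, Alpha, 34), (2009, 15, Pat, 25, Ivy, Orion, Echo, 22), (2009, 15, Tai, 29, Dee, Atlas, Alpha, 34), (2009, 15, Tai, 29, Dee, Orion, Echo, 22), (2009, 15, Uma, 17, Ivy, Atlas, Alpha, 34), (2009, 15, Uma, 17, Ivy, Orion, Echo, 22), (2009, 15, Zed, 3, Vic, Atlas, Alpha, 34), (2009, 15, Zed, 3, Vic, Orion, Echo, 22)}
Filtering on role = Orion leaves {(2009, 15, Cal, 11, Gus, Orion, Echo, 22), (2009, 15, Gus, 7, Hal, Orion, Echo, 22), (2009, 15, Pat, 25, Ivy, Orion, Echo, 22), (2009, 15, Tai, 29, Dee, Orion, Echo, 22), (2009, 15, Uma, 17, Ivy, Orion, Echo, 22), (2009, 15, Zed, 3, Vic, Orion, Echo, 22)}.
Projecting to sname, mid, aid (1 duplicate(s) eliminated): {(Dee, 22, 15), (Gus, 22, 15), (Hal, 22, 15), (Ivy, 22, 15), (Vic, 22, 15)}

{(Dee, 22, 15), (Gus, 22, 15), (Hal, 22, 15), (Ivy, 22, 15), (Vic, 22, 15)}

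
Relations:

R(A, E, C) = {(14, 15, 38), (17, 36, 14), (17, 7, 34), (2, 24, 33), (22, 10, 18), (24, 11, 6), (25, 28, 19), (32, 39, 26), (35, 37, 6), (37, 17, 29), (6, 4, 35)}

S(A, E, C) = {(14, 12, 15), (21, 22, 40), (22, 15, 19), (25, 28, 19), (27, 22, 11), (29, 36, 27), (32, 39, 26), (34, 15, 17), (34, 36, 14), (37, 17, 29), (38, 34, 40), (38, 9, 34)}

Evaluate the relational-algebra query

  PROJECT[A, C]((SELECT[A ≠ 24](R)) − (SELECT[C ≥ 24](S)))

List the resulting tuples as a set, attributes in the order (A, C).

{(14, 38), (17, 14), (17, 34), (2, 33), (22, 18), (25, 19), (35, 6), (6, 35)}

Selection A ≠ 24: {(14, 15, 38), (17, 36, 14), (17, 7, 34), (2, 24, 33), (22, 10, 18), (25, 28, 19), (32, 39, 26), (35, 37, 6), (37, 17, 29), (6, 4, 35)}
Selection C ≥ 24: {(21, 22, 40), (29, 36, 27), (32, 39, 26), (37, 17, 29), (38, 34, 40), (38, 9, 34)}
Set difference of the two operands is {(14, 15, 38), (17, 36, 14), (17, 7, 34), (2, 24, 33), (22, 10, 18), (25, 28, 19), (35, 37, 6), (6, 4, 35)}.
Projecting to A, C: {(14, 38), (17, 14), (17, 34), (2, 33), (22, 18), (25, 19), (35, 6), (6, 35)}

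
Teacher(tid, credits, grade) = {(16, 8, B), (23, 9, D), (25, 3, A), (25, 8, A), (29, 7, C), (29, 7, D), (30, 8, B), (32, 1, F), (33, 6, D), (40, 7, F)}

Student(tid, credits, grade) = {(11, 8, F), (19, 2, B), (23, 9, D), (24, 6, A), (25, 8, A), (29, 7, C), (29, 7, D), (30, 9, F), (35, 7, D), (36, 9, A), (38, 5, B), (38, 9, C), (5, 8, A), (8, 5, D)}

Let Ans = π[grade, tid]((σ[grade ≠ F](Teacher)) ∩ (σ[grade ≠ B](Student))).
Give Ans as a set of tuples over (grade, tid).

Selection grade ≠ F: {(16, 8, B), (23, 9, D), (25, 3, A), (25, 8, A), (29, 7, C), (29, 7, D), (30, 8, B), (33, 6, D)}
Selection grade ≠ B: {(11, 8, F), (23, 9, D), (24, 6, A), (25, 8, A), (29, 7, C), (29, 7, D), (30, 9, F), (35, 7, D), (36, 9, A), (38, 9, C), (5, 8, A), (8, 5, D)}
Set intersection of the two operands is {(23, 9, D), (25, 8, A), (29, 7, C), (29, 7, D)}.
Keep only column(s) grade, tid: {(A, 25), (C, 29), (D, 23), (D, 29)}

{(A, 25), (C, 29), (D, 23), (D, 29)}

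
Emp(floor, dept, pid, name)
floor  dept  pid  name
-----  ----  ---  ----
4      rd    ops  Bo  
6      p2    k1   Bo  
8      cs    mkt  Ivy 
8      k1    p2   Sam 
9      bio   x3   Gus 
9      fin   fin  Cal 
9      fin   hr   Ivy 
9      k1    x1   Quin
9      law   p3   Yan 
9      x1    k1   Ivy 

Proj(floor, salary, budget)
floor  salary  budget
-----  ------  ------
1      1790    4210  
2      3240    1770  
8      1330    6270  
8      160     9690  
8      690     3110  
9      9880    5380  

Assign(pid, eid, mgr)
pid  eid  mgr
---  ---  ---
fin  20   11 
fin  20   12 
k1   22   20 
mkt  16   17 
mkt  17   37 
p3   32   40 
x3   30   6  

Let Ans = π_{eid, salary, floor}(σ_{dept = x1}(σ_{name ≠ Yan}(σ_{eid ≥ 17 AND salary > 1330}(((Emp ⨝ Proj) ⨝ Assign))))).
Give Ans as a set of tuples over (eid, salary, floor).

{(22, 9880, 9)}

Joining Emp and Proj on floor yields {(8, cs, mkt, Ivy, 1330, 6270), (8, cs, mkt, Ivy, 160, 9690), (8, cs, mkt, Ivy, 690, 3110), (8, k1, p2, Sam, 1330, 6270), (8, k1, p2, Sam, 160, 9690), (8, k1, p2, Sam, 690, 3110), (9, bio, x3, Gus, 9880, 5380), (9, fin, fin, Cal, 9880, 5380), (9, fin, hr, Ivy, 9880, 5380), (9, k1, x1, Quin, 9880, 5380), (9, law, p3, Yan, 9880, 5380), (9, x1, k1, Ivy, 9880, 5380)}.
Joining (Emp ⨝ Proj) and Assign on pid yields {(8, cs, mkt, Ivy, 1330, 6270, 16, 17), (8, cs, mkt, Ivy, 1330, 6270, 17, 37), (8, cs, mkt, Ivy, 160, 9690, 16, 17), (8, cs, mkt, Ivy, 160, 9690, 17, 37), (8, cs, mkt, Ivy, 690, 3110, 16, 17), (8, cs, mkt, Ivy, 690, 3110, 17, 37), (9, bio, x3, Gus, 9880, 5380, 30, 6), (9, fin, fin, Cal, 9880, 5380, 20, 11), (9, fin, fin, Cal, 9880, 5380, 20, 12), (9, law, p3, Yan, 9880, 5380, 32, 40), (9, x1, k1, Ivy, 9880, 5380, 22, 20)}.
Apply σ_{eid ≥ 17 AND salary > 1330}; surviving tuples: {(9, bio, x3, Gus, 9880, 5380, 30, 6), (9, fin, fin, Cal, 9880, 5380, 20, 11), (9, fin, fin, Cal, 9880, 5380, 20, 12), (9, law, p3, Yan, 9880, 5380, 32, 40), (9, x1, k1, Ivy, 9880, 5380, 22, 20)}
Apply σ_{name ≠ Yan}; surviving tuples: {(9, bio, x3, Gus, 9880, 5380, 30, 6), (9, fin, fin, Cal, 9880, 5380, 20, 11), (9, fin, fin, Cal, 9880, 5380, 20, 12), (9, x1, k1, Ivy, 9880, 5380, 22, 20)}
Apply σ_{dept = x1}; surviving tuples: {(9, x1, k1, Ivy, 9880, 5380, 22, 20)}
Keep only column(s) eid, salary, floor: {(22, 9880, 9)}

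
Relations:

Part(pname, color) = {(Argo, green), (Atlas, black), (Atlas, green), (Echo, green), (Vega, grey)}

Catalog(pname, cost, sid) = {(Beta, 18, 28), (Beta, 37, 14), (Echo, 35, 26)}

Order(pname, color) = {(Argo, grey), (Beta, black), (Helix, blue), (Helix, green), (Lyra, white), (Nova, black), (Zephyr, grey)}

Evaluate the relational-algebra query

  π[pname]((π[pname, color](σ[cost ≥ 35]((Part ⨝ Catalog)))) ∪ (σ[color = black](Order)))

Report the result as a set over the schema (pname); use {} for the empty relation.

{Beta, Echo, Nova}

Part ⋈ Catalog (natural join on pname): {(Echo, green, 35, 26)}
Apply σ_{cost ≥ 35}; surviving tuples: {(Echo, green, 35, 26)}
π[pname, color]: project onto (pname, color) → {(Echo, green)}
Apply σ_{color = black}; surviving tuples: {(Beta, black), (Nova, black)}
Taking the union: {(Beta, black), (Echo, green), (Nova, black)}
π[pname]: project onto (pname) → {Beta, Echo, Nova}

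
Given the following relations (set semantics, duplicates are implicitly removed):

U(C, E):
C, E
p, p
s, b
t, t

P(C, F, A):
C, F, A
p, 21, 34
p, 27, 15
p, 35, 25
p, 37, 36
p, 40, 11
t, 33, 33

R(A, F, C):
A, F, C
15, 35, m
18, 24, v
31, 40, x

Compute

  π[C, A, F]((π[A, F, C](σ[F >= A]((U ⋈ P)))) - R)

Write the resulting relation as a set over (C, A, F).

{(p, 11, 40), (p, 15, 27), (p, 25, 35), (p, 36, 37), (t, 33, 33)}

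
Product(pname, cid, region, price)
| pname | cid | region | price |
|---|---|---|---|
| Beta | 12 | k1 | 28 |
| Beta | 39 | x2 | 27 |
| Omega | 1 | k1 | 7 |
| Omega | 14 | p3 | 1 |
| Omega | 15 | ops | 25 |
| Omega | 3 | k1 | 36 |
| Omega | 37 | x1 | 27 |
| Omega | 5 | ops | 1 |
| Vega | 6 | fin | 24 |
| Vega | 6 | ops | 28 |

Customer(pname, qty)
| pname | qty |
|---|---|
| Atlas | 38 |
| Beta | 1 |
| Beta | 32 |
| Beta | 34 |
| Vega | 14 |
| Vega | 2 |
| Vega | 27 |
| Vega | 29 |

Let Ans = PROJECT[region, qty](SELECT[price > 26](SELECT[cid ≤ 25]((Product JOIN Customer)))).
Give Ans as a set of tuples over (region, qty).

{(k1, 1), (k1, 32), (k1, 34), (ops, 14), (ops, 2), (ops, 27), (ops, 29)}

Product ⋈ Customer (natural join on pname): {(Beta, 12, k1, 28, 1), (Beta, 12, k1, 28, 32), (Beta, 12, k1, 28, 34), (Beta, 39, x2, 27, 1), (Beta, 39, x2, 27, 32), (Beta, 39, x2, 27, 34), (Vega, 6, fin, 24, 14), (Vega, 6, fin, 24, 2), (Vega, 6, fin, 24, 27), (Vega, 6, fin, 24, 29), (Vega, 6, ops, 28, 14), (Vega, 6, ops, 28, 2), (Vega, 6, ops, 28, 27), (Vega, 6, ops, 28, 29)}
Filtering on cid ≤ 25 leaves {(Beta, 12, k1, 28, 1), (Beta, 12, k1, 28, 32), (Beta, 12, k1, 28, 34), (Vega, 6, fin, 24, 14), (Vega, 6, fin, 24, 2), (Vega, 6, fin, 24, 27), (Vega, 6, fin, 24, 29), (Vega, 6, ops, 28, 14), (Vega, 6, ops, 28, 2), (Vega, 6, ops, 28, 27), (Vega, 6, ops, 28, 29)}.
Filtering on price > 26 leaves {(Beta, 12, k1, 28, 1), (Beta, 12, k1, 28, 32), (Beta, 12, k1, 28, 34), (Vega, 6, ops, 28, 14), (Vega, 6, ops, 28, 2), (Vega, 6, ops, 28, 27), (Vega, 6, ops, 28, 29)}.
π_{region, qty} gives {(k1, 1), (k1, 32), (k1, 34), (ops, 14), (ops, 2), (ops, 27), (ops, 29)}.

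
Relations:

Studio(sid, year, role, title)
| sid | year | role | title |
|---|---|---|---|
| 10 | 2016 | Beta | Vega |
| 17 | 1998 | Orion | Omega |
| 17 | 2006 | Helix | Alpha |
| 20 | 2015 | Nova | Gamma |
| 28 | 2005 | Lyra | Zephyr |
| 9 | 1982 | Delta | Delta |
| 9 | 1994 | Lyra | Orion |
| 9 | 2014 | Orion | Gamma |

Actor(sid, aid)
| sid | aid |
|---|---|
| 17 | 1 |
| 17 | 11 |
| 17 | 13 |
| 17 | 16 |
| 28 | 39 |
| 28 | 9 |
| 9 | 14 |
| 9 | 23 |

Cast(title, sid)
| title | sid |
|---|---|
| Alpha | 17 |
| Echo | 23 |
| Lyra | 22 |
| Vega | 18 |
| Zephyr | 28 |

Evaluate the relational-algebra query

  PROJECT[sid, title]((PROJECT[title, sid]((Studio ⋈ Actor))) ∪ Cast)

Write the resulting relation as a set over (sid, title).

{(17, Alpha), (17, Omega), (18, Vega), (22, Lyra), (23, Echo), (28, Zephyr), (9, Delta), (9, Gamma), (9, Orion)}

Studio ⋈ Actor (natural join on sid): {(17, 1998, Orion, Omega, 1), (17, 1998, Orion, Omega, 11), (17, 1998, Orion, Omega, 13), (17, 1998, Orion, Omega, 16), (17, 2006, Helix, Alpha, 1), (17, 2006, Helix, Alpha, 11), (17, 2006, Helix, Alpha, 13), (17, 2006, Helix, Alpha, 16), (28, 2005, Lyra, Zephyr, 39), (28, 2005, Lyra, Zephyr, 9), (9, 1982, Delta, Delta, 14), (9, 1982, Delta, Delta, 23), (9, 1994, Lyra, Orion, 14), (9, 1994, Lyra, Orion, 23), (9, 2014, Orion, Gamma, 14), (9, 2014, Orion, Gamma, 23)}
π_{title, sid} gives {(Alpha, 17), (Delta, 9), (Gamma, 9), (Omega, 17), (Orion, 9), (Zephyr, 28)} (10 duplicate(s) eliminated).
Taking the union: {(Alpha, 17), (Delta, 9), (Echo, 23), (Gamma, 9), (Lyra, 22), (Omega, 17), (Orion, 9), (Vega, 18), (Zephyr, 28)}
π_{sid, title} gives {(17, Alpha), (17, Omega), (18, Vega), (22, Lyra), (23, Echo), (28, Zephyr), (9, Delta), (9, Gamma), (9, Orion)}.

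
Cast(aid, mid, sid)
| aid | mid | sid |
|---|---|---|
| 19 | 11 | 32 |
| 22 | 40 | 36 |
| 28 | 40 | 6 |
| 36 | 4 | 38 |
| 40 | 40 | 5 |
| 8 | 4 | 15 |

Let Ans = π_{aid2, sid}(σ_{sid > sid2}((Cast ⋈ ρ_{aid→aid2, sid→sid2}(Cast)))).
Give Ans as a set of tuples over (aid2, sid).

{(28, 36), (40, 36), (40, 6), (8, 38)}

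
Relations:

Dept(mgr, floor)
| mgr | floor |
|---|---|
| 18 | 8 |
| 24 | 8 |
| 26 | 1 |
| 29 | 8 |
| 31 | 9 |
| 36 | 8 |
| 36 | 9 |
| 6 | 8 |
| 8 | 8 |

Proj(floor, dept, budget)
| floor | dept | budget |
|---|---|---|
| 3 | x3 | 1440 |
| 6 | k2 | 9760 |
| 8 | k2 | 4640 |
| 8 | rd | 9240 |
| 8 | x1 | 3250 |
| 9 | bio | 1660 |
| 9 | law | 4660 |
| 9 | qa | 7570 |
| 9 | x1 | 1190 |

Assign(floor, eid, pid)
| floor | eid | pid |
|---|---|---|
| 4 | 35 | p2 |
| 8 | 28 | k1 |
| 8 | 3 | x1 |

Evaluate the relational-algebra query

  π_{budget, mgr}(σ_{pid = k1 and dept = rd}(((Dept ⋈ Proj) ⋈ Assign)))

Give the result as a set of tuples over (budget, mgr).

{(9240, 18), (9240, 24), (9240, 29), (9240, 36), (9240, 6), (9240, 8)}

Dept ⋈ Proj (natural join on floor): {(18, 8, k2, 4640), (18, 8, rd, 9240), (18, 8, x1, 3250), (24, 8, k2, 4640), (24, 8, rd, 9240), (24, 8, x1, 3250), (29, 8, k2, 4640), (29, 8, rd, 9240), (29, 8, x1, 3250), (31, 9, bio, 1660), (31, 9, law, 4660), (31, 9, qa, 7570), (31, 9, x1, 1190), (36, 8, k2, 4640), (36, 8, rd, 9240), (36, 8, x1, 3250), (36, 9, bio, 1660), (36, 9, law, 4660), (36, 9, qa, 7570), (36, 9, x1, 1190), (6, 8, k2, 4640), (6, 8, rd, 9240), (6, 8, x1, 3250), (8, 8, k2, 4640), (8, 8, rd, 9240), (8, 8, x1, 3250)}
(Dept ⋈ Proj) ⋈ Assign (natural join on floor): {(18, 8, k2, 4640, 28, k1), (18, 8, k2, 4640, 3, x1), (18, 8, rd, 9240, 28, k1), (18, 8, rd, 9240, 3, x1), (18, 8, x1, 3250, 28, k1), (18, 8, x1, 3250, 3, x1), (24, 8, k2, 4640, 28, k1), (24, 8, k2, 4640, 3, x1), (24, 8, rd, 9240, 28, k1), (24, 8, rd, 9240, 3, x1), (24, 8, x1, 3250, 28, k1), (24, 8, x1, 3250, 3, x1), (29, 8, k2, 4640, 28, k1), (29, 8, k2, 4640, 3, x1), (29, 8, rd, 9240, 28, k1), (29, 8, rd, 9240, 3, x1), (29, 8, x1, 3250, 28, k1), (29, 8, x1, 3250, 3, x1), (36, 8, k2, 4640, 28, k1), (36, 8, k2, 4640, 3, x1), (36, 8, rd, 9240, 28, k1), (36, 8, rd, 9240, 3, x1), (36, 8, x1, 3250, 28, k1), (36, 8, x1, 3250, 3, x1), (6, 8, k2, 4640, 28, k1), (6, 8, k2, 4640, 3, x1), (6, 8, rd, 9240, 28, k1), (6, 8, rd, 9240, 3, x1), (6, 8, x1, 3250, 28, k1), (6, 8, x1, 3250, 3, x1), (8, 8, k2, 4640, 28, k1), (8, 8, k2, 4640, 3, x1), (8, 8, rd, 9240, 28, k1), (8, 8, rd, 9240, 3, x1), (8, 8, x1, 3250, 28, k1), (8, 8, x1, 3250, 3, x1)}
Apply σ_{pid = k1 and dept = rd}; surviving tuples: {(18, 8, rd, 9240, 28, k1), (24, 8, rd, 9240, 28, k1), (29, 8, rd, 9240, 28, k1), (36, 8, rd, 9240, 28, k1), (6, 8, rd, 9240, 28, k1), (8, 8, rd, 9240, 28, k1)}
π[budget, mgr]: project onto (budget, mgr) → {(9240, 18), (9240, 24), (9240, 29), (9240, 36), (9240, 6), (9240, 8)}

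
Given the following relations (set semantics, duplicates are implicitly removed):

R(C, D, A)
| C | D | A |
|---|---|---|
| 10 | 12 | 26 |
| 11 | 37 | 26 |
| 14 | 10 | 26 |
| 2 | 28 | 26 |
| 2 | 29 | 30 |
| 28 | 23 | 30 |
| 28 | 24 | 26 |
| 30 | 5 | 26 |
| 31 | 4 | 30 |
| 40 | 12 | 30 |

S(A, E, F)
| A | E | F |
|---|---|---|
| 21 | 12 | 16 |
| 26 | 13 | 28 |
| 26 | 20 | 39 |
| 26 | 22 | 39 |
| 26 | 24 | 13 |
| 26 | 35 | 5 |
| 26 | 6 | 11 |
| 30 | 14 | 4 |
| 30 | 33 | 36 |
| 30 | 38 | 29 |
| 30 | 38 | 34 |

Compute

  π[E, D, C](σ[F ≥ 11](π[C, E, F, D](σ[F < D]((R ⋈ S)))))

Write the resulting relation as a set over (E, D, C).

{(13, 37, 11), (24, 24, 28), (24, 28, 2), (24, 37, 11), (6, 12, 10), (6, 24, 28), (6, 28, 2), (6, 37, 11)}

Natural join on A: {(10, 12, 26, 13, 28), (10, 12, 26, 20, 39), (10, 12, 26, 22, 39), (10, 12, 26, 24, 13), (10, 12, 26, 35, 5), (10, 12, 26, 6, 11), (11, 37, 26, 13, 28), (11, 37, 26, 20, 39), (11, 37, 26, 22, 39), (11, 37, 26, 24, 13), (11, 37, 26, 35, 5), (11, 37, 26, 6, 11), (14, 10, 26, 13, 28), (14, 10, 26, 20, 39), (14, 10, 26, 22, 39), (14, 10, 26, 24, 13), (14, 10, 26, 35, 5), (14, 10, 26, 6, 11), (2, 28, 26, 13, 28), (2, 28, 26, 20, 39), (2, 28, 26, 22, 39), (2, 28, 26, 24, 13), (2, 28, 26, 35, 5), (2, 28, 26, 6, 11), (2, 29, 30, 14, 4), (2, 29, 30, 33, 36), (2, 29, 30, 38, 29), (2, 29, 30, 38, 34), (28, 23, 30, 14, 4), (28, 23, 30, 33, 36), (28, 23, 30, 38, 29), (28, 23, 30, 38, 34), (28, 24, 26, 13, 28), (28, 24, 26, 20, 39), (28, 24, 26, 22, 39), (28, 24, 26, 24, 13), (28, 24, 26, 35, 5), (28, 24, 26, 6, 11), (30, 5, 26, 13, 28), (30, 5, 26, 20, 39), (30, 5, 26, 22, 39), (30, 5, 26, 24, 13), (30, 5, 26, 35, 5), (30, 5, 26, 6, 11), (31, 4, 30, 14, 4), (31, 4, 30, 33, 36), (31, 4, 30, 38, 29), (31, 4, 30, 38, 34), (40, 12, 30, 14, 4), (40, 12, 30, 33, 36), (40, 12, 30, 38, 29), (40, 12, 30, 38, 34)}
Filtering on F < D leaves {(10, 12, 26, 35, 5), (10, 12, 26, 6, 11), (11, 37, 26, 13, 28), (11, 37, 26, 24, 13), (11, 37, 26, 35, 5), (11, 37, 26, 6, 11), (14, 10, 26, 35, 5), (2, 28, 26, 24, 13), (2, 28, 26, 35, 5), (2, 28, 26, 6, 11), (2, 29, 30, 14, 4), (28, 23, 30, 14, 4), (28, 24, 26, 24, 13), (28, 24, 26, 35, 5), (28, 24, 26, 6, 11), (40, 12, 30, 14, 4)}.
Projecting to C, E, F, D: {(10, 35, 5, 12), (10, 6, 11, 12), (11, 13, 28, 37), (11, 24, 13, 37), (11, 35, 5, 37), (11, 6, 11, 37), (14, 35, 5, 10), (2, 14, 4, 29), (2, 24, 13, 28), (2, 35, 5, 28), (2, 6, 11, 28), (28, 14, 4, 23), (28, 24, 13, 24), (28, 35, 5, 24), (28, 6, 11, 24), (40, 14, 4, 12)}
Filtering on F ≥ 11 leaves {(10, 6, 11, 12), (11, 13, 28, 37), (11, 24, 13, 37), (11, 6, 11, 37), (2, 24, 13, 28), (2, 6, 11, 28), (28, 24, 13, 24), (28, 6, 11, 24)}.
Projecting to E, D, C: {(13, 37, 11), (24, 24, 28), (24, 28, 2), (24, 37, 11), (6, 12, 10), (6, 24, 28), (6, 28, 2), (6, 37, 11)}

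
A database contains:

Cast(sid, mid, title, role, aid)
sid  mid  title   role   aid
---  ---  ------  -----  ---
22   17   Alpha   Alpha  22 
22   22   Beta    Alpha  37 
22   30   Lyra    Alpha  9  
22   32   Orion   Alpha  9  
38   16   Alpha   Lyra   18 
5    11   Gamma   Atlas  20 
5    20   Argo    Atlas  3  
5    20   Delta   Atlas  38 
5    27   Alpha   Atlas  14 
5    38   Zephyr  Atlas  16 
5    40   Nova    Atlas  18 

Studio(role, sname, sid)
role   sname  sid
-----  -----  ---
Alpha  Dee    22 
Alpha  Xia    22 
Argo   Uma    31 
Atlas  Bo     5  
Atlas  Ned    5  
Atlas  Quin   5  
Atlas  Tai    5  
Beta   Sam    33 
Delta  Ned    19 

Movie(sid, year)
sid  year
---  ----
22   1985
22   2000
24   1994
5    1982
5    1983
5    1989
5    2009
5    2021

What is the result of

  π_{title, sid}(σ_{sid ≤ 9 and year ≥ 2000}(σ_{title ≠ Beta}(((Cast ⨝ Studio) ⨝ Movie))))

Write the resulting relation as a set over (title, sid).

{(Alpha, 5), (Argo, 5), (Delta, 5), (Gamma, 5), (Nova, 5), (Zephyr, 5)}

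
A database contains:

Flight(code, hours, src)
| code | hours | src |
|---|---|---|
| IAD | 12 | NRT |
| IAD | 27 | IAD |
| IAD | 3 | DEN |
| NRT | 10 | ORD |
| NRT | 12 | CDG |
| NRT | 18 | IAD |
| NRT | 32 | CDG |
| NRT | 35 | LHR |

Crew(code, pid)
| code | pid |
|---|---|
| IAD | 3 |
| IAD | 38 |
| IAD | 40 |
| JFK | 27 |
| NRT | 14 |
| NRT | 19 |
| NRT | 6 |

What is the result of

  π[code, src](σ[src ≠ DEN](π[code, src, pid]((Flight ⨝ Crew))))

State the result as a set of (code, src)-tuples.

{(IAD, IAD), (IAD, NRT), (NRT, CDG), (NRT, IAD), (NRT, LHR), (NRT, ORD)}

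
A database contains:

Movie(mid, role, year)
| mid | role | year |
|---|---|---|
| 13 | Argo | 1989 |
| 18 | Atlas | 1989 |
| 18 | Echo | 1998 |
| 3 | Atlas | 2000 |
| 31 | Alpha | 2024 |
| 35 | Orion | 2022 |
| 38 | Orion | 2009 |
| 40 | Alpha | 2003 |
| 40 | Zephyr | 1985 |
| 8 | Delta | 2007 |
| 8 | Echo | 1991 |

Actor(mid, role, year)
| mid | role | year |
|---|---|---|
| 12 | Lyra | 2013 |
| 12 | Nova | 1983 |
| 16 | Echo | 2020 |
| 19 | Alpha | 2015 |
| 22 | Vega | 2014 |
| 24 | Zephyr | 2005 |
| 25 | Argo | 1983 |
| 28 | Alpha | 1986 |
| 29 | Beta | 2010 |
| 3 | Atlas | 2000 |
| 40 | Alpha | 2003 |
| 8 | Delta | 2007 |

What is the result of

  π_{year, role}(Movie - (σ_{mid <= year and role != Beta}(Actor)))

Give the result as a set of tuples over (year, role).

σ[mid <= year and role != Beta]: keep tuples satisfying mid <= year and role != Beta → {(12, Lyra, 2013), (12, Nova, 1983), (16, Echo, 2020), (19, Alpha, 2015), (22, Vega, 2014), (24, Zephyr, 2005), (25, Argo, 1983), (28, Alpha, 1986), (3, Atlas, 2000), (40, Alpha, 2003), (8, Delta, 2007)}
Set difference of the two operands is {(13, Argo, 1989), (18, Atlas, 1989), (18, Echo, 1998), (31, Alpha, 2024), (35, Orion, 2022), (38, Orion, 2009), (40, Zephyr, 1985), (8, Echo, 1991)}.
Projecting to year, role: {(1985, Zephyr), (1989, Argo), (1989, Atlas), (1991, Echo), (1998, Echo), (2009, Orion), (2022, Orion), (2024, Alpha)}

{(1985, Zephyr), (1989, Argo), (1989, Atlas), (1991, Echo), (1998, Echo), (2009, Orion), (2022, Orion), (2024, Alpha)}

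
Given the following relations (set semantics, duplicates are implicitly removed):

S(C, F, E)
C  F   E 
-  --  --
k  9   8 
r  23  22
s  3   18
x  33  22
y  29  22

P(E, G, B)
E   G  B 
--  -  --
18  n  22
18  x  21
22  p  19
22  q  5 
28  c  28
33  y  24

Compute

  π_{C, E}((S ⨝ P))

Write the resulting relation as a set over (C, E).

{(r, 22), (s, 18), (x, 22), (y, 22)}

Natural join on E: {(r, 23, 22, p, 19), (r, 23, 22, q, 5), (s, 3, 18, n, 22), (s, 3, 18, x, 21), (x, 33, 22, p, 19), (x, 33, 22, q, 5), (y, 29, 22, p, 19), (y, 29, 22, q, 5)}
Keep only column(s) C, E (4 duplicate(s) eliminated): {(r, 22), (s, 18), (x, 22), (y, 22)}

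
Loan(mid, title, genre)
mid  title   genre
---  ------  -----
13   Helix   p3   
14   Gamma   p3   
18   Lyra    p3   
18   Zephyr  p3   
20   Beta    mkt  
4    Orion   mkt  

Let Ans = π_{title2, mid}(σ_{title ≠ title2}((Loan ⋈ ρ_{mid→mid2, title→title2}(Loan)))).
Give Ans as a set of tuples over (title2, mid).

{(Beta, 4), (Gamma, 13), (Gamma, 18), (Helix, 14), (Helix, 18), (Lyra, 13), (Lyra, 14), (Lyra, 18), (Orion, 20), (Zephyr, 13), (Zephyr, 14), (Zephyr, 18)}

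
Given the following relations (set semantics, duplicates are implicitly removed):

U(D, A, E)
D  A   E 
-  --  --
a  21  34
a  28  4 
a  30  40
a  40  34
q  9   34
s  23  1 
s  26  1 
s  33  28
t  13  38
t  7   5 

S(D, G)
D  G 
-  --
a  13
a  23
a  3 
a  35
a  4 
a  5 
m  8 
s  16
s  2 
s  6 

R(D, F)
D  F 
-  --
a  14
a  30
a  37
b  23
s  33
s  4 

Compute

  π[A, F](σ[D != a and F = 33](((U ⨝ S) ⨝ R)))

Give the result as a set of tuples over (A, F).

U ⋈ S (natural join on D): {(a, 21, 34, 13), (a, 21, 34, 23), (a, 21, 34, 3), (a, 21, 34, 35), (a, 21, 34, 4), (a, 21, 34, 5), (a, 28, 4, 13), (a, 28, 4, 23), (a, 28, 4, 3), (a, 28, 4, 35), (a, 28, 4, 4), (a, 28, 4, 5), (a, 30, 40, 13), (a, 30, 40, 23), (a, 30, 40, 3), (a, 30, 40, 35), (a, 30, 40, 4), (a, 30, 40, 5), (a, 40, 34, 13), (a, 40, 34, 23), (a, 40, 34, 3), (a, 40, 34, 35), (a, 40, 34, 4), (a, 40, 34, 5), (s, 23, 1, 16), (s, 23, 1, 2), (s, 23, 1, 6), (s, 26, 1, 16), (s, 26, 1, 2), (s, 26, 1, 6), (s, 33, 28, 16), (s, 33, 28, 2), (s, 33, 28, 6)}
(U ⨝ S) ⋈ R (natural join on D): {(a, 21, 34, 13, 14), (a, 21, 34, 13, 30), (a, 21, 34, 13, 37), (a, 21, 34, 23, 14), (a, 21, 34, 23, 30), (a, 21, 34, 23, 37), (a, 21, 34, 3, 14), (a, 21, 34, 3, 30), (a, 21, 34, 3, 37), (a, 21, 34, 35, 14), (a, 21, 34, 35, 30), (a, 21, 34, 35, 37), (a, 21, 34, 4, 14), (a, 21, 34, 4, 30), (a, 21, 34, 4, 37), (a, 21, 34, 5, 14), (a, 21, 34, 5, 30), (a, 21, 34, 5, 37), (a, 28, 4, 13, 14), (a, 28, 4, 13, 30), (a, 28, 4, 13, 37), (a, 28, 4, 23, 14), (a, 28, 4, 23, 30), (a, 28, 4, 23, 37), (a, 28, 4, 3, 14), (a, 28, 4, 3, 30), (a, 28, 4, 3, 37), (a, 28, 4, 35, 14), (a, 28, 4, 35, 30), (a, 28, 4, 35, 37), (a, 28, 4, 4, 14), (a, 28, 4, 4, 30), (a, 28, 4, 4, 37), (a, 28, 4, 5, 14), (a, 28, 4, 5, 30), (a, 28, 4, 5, 37), (a, 30, 40, 13, 14), (a, 30, 40, 13, 30), (a, 30, 40, 13, 37), (a, 30, 40, 23, 14), (a, 30, 40, 23, 30), (a, 30, 40, 23, 37), (a, 30, 40, 3, 14), (a, 30, 40, 3, 30), (a, 30, 40, 3, 37), (a, 30, 40, 35, 14), (a, 30, 40, 35, 30), (a, 30, 40, 35, 37), (a, 30, 40, 4, 14), (a, 30, 40, 4, 30), (a, 30, 40, 4, 37), (a, 30, 40, 5, 14), (a, 30, 40, 5, 30), (a, 30, 40, 5, 37), (a, 40, 34, 13, 14), (a, 40, 34, 13, 30), (a, 40, 34, 13, 37), (a, 40, 34, 23, 14), (a, 40, 34, 23, 30), (a, 40, 34, 23, 37), (a, 40, 34, 3, 14), (a, 40, 34, 3, 30), (a, 40, 34, 3, 37), (a, 40, 34, 35, 14), (a, 40, 34, 35, 30), (a, 40, 34, 35, 37), (a, 40, 34, 4, 14), (a, 40, 34, 4, 30), (a, 40, 34, 4, 37), (a, 40, 34, 5, 14), (a, 40, 34, 5, 30), (a, 40, 34, 5, 37), (s, 23, 1, 16, 33), (s, 23, 1, 16, 4), (s, 23, 1, 2, 33), (s, 23, 1, 2, 4), (s, 23, 1, 6, 33), (s, 23, 1, 6, 4), (s, 26, 1, 16, 33), (s, 26, 1, 16, 4), (s, 26, 1, 2, 33), (s, 26, 1, 2, 4), (s, 26, 1, 6, 33), (s, 26, 1, 6, 4), (s, 33, 28, 16, 33), (s, 33, 28, 16, 4), (s, 33, 28, 2, 33), (s, 33, 28, 2, 4), (s, 33, 28, 6, 33), (s, 33, 28, 6, 4)}
σ[D != a and F = 33]: keep tuples satisfying D != a and F = 33 → {(s, 23, 1, 16, 33), (s, 23, 1, 2, 33), (s, 23, 1, 6, 33), (s, 26, 1, 16, 33), (s, 26, 1, 2, 33), (s, 26, 1, 6, 33), (s, 33, 28, 16, 33), (s, 33, 28, 2, 33), (s, 33, 28, 6, 33)}
π[A, F]: project onto (A, F) (6 duplicate(s) eliminated) → {(23, 33), (26, 33), (33, 33)}

{(23, 33), (26, 33), (33, 33)}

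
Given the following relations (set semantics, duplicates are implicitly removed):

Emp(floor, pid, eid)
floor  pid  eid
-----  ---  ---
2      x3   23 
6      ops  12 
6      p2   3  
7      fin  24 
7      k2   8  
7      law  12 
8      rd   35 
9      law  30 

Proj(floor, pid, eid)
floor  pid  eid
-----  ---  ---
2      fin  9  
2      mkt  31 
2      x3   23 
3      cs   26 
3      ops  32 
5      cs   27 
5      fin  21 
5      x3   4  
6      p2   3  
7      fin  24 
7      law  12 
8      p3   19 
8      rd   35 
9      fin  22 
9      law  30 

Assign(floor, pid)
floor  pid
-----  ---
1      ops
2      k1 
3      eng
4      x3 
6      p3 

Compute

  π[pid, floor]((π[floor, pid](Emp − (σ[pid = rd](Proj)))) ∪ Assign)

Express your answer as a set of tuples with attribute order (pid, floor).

{(eng, 3), (fin, 7), (k1, 2), (k2, 7), (law, 7), (law, 9), (ops, 1), (ops, 6), (p2, 6), (p3, 6), (x3, 2), (x3, 4)}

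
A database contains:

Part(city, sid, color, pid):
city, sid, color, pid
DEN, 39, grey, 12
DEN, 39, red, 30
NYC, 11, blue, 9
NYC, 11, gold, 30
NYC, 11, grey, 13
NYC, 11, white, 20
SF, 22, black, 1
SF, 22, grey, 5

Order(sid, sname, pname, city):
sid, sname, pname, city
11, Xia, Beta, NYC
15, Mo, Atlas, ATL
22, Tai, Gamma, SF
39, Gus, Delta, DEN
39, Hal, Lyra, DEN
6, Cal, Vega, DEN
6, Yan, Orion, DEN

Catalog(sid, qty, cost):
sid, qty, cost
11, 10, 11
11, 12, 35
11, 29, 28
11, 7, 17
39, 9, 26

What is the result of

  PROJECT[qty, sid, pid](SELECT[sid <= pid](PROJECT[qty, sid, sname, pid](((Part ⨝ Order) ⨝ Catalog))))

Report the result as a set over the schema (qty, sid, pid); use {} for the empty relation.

{(10, 11, 13), (10, 11, 20), (10, 11, 30), (12, 11, 13), (12, 11, 20), (12, 11, 30), (29, 11, 13), (29, 11, 20), (29, 11, 30), (7, 11, 13), (7, 11, 20), (7, 11, 30)}

Joining Part and Order on city, sid yields {(DEN, 39, grey, 12, Gus, Delta), (DEN, 39, grey, 12, Hal, Lyra), (DEN, 39, red, 30, Gus, Delta), (DEN, 39, red, 30, Hal, Lyra), (NYC, 11, blue, 9, Xia, Beta), (NYC, 11, gold, 30, Xia, Beta), (NYC, 11, grey, 13, Xia, Beta), (NYC, 11, white, 20, Xia, Beta), (SF, 22, black, 1, Tai, Gamma), (SF, 22, grey, 5, Tai, Gamma)}.
Joining (Part ⨝ Order) and Catalog on sid yields {(DEN, 39, grey, 12, Gus, Delta, 9, 26), (DEN, 39, grey, 12, Hal, Lyra, 9, 26), (DEN, 39, red, 30, Gus, Delta, 9, 26), (DEN, 39, red, 30, Hal, Lyra, 9, 26), (NYC, 11, blue, 9, Xia, Beta, 10, 11), (NYC, 11, blue, 9, Xia, Beta, 12, 35), (NYC, 11, blue, 9, Xia, Beta, 29, 28), (NYC, 11, blue, 9, Xia, Beta, 7, 17), (NYC, 11, gold, 30, Xia, Beta, 10, 11), (NYC, 11, gold, 30, Xia, Beta, 12, 35), (NYC, 11, gold, 30, Xia, Beta, 29, 28), (NYC, 11, gold, 30, Xia, Beta, 7, 17), (NYC, 11, grey, 13, Xia, Beta, 10, 11), (NYC, 11, grey, 13, Xia, Beta, 12, 35), (NYC, 11, grey, 13, Xia, Beta, 29, 28), (NYC, 11, grey, 13, Xia, Beta, 7, 17), (NYC, 11, white, 20, Xia, Beta, 10, 11), (NYC, 11, white, 20, Xia, Beta, 12, 35), (NYC, 11, white, 20, Xia, Beta, 29, 28), (NYC, 11, white, 20, Xia, Beta, 7, 17)}.
Projecting to qty, sid, sname, pid: {(10, 11, Xia, 13), (10, 11, Xia, 20), (10, 11, Xia, 30), (10, 11, Xia, 9), (12, 11, Xia, 13), (12, 11, Xia, 20), (12, 11, Xia, 30), (12, 11, Xia, 9), (29, 11, Xia, 13), (29, 11, Xia, 20), (29, 11, Xia, 30), (29, 11, Xia, 9), (7, 11, Xia, 13), (7, 11, Xia, 20), (7, 11, Xia, 30), (7, 11, Xia, 9), (9, 39, Gus, 12), (9, 39, Gus, 30), (9, 39, Hal, 12), (9, 39, Hal, 30)}
Apply σ_{sid <= pid}; surviving tuples: {(10, 11, Xia, 13), (10, 11, Xia, 20), (10, 11, Xia, 30), (12, 11, Xia, 13), (12, 11, Xia, 20), (12, 11, Xia, 30), (29, 11, Xia, 13), (29, 11, Xia, 20), (29, 11, Xia, 30), (7, 11, Xia, 13), (7, 11, Xia, 20), (7, 11, Xia, 30)}
Projecting to qty, sid, pid: {(10, 11, 13), (10, 11, 20), (10, 11, 30), (12, 11, 13), (12, 11, 20), (12, 11, 30), (29, 11, 13), (29, 11, 20), (29, 11, 30), (7, 11, 13), (7, 11, 20), (7, 11, 30)}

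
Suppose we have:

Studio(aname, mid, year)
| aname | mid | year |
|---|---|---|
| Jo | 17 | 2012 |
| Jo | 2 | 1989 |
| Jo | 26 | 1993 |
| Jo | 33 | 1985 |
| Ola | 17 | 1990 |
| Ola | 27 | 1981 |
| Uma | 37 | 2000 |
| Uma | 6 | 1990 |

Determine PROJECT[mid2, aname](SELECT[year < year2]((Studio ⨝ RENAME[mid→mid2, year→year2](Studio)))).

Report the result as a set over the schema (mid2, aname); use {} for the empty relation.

ρ[mid→mid2, year→year2]: schema becomes (aname, mid2, year2); tuples unchanged.
Studio ⋈ RENAME[mid→mid2, year→year2](Studio) (natural join on aname): {(Jo, 17, 2012, 17, 2012), (Jo, 17, 2012, 2, 1989), (Jo, 17, 2012, 26, 1993), (Jo, 17, 2012, 33, 1985), (Jo, 2, 1989, 17, 2012), (Jo, 2, 1989, 2, 1989), (Jo, 2, 1989, 26, 1993), (Jo, 2, 1989, 33, 1985), (Jo, 26, 1993, 17, 2012), (Jo, 26, 1993, 2, 1989), (Jo, 26, 1993, 26, 1993), (Jo, 26, 1993, 33, 1985), (Jo, 33, 1985, 17, 2012), (Jo, 33, 1985, 2, 1989), (Jo, 33, 1985, 26, 1993), (Jo, 33, 1985, 33, 1985), (Ola, 17, 1990, 17, 1990), (Ola, 17, 1990, 27, 1981), (Ola, 27, 1981, 17, 1990), (Ola, 27, 1981, 27, 1981), (Uma, 37, 2000, 37, 2000), (Uma, 37, 2000, 6, 1990), (Uma, 6, 1990, 37, 2000), (Uma, 6, 1990, 6, 1990)}
Filtering on year < year2 leaves {(Jo, 2, 1989, 17, 2012), (Jo, 2, 1989, 26, 1993), (Jo, 26, 1993, 17, 2012), (Jo, 33, 1985, 17, 2012), (Jo, 33, 1985, 2, 1989), (Jo, 33, 1985, 26, 1993), (Ola, 27, 1981, 17, 1990), (Uma, 6, 1990, 37, 2000)}.
π[mid2, aname]: project onto (mid2, aname) (3 duplicate(s) eliminated) → {(17, Jo), (17, Ola), (2, Jo), (26, Jo), (37, Uma)}

{(17, Jo), (17, Ola), (2, Jo), (26, Jo), (37, Uma)}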